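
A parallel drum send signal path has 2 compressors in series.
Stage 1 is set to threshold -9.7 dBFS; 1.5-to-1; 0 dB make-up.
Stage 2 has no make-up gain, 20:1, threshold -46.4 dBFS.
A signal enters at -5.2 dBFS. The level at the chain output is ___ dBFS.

Stage 1: 4.5 dB above -9.7 dBFS, reduced 1.5:1 to 3 dB above → -6.7 dBFS.
Stage 2: overshoot 39.7 dB → 39.7/20 = 1.985 dB → -44.415 dBFS.

-44.415 dBFS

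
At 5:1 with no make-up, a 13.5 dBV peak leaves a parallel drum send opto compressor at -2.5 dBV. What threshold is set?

Gain reduction = 13.5 − (-2.5) = 16 dB; output overshoot = GR / (R − 1) = 16 / 4 = 4 dB.
Threshold = output − output overshoot = -2.5 − 4 = -6.5 dBV.

-6.5 dBV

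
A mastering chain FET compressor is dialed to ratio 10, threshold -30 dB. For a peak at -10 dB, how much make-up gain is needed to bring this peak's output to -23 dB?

5 dB

Without make-up, output = threshold + overshoot/10 = -30 + 2 = -28 dB.
Gap to target: 5 dB.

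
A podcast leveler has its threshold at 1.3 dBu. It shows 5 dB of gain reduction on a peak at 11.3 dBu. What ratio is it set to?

2:1

Input overshoot = 11.3 − 1.3 = 10 dB.
Output overshoot = 10 − 5 = 5 dB.
Ratio = input overshoot / output overshoot = 10 / 5 = 2.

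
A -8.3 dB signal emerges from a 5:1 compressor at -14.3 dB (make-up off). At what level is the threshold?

-15.8 dB

Input is 7.5 dB above T (since output overshoot × R = input overshoot: (-14.3 − T)·5 = -8.3 − T gives T = -15.8 dB).
Check: -15.8 + (-8.3 − (-15.8))/5 = -15.8 + 1.5 = -14.3 dB. ✓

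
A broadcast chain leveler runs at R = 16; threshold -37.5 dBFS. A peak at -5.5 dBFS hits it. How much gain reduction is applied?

30 dB

Overshoot = -5.5 − (-37.5) = 32 dB.
A 16:1 ratio leaves 2 dB of that excess.
GR = overshoot in − overshoot out = 32 − 2 = 30 dB.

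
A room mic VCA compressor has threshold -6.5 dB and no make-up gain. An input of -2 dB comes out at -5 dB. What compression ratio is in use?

3:1

Input overshoot = -2 − (-6.5) = 4.5 dB; output overshoot = -5 − (-6.5) = 1.5 dB.
Ratio = 4.5 / 1.5 = 3.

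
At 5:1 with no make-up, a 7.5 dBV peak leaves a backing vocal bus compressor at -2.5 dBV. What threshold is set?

-5 dBV

Let T be the threshold. Output overshoot = (input overshoot)/R, so -2.5 − T = (7.5 − T)/5.
5·(-2.5 − T) = 7.5 − T → 4·T = -12.5 − 7.5 = -20.
T = -20/4 = -5 dBV.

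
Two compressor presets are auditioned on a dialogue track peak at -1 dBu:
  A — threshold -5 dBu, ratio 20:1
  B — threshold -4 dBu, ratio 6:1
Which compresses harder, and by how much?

A, by 1.3 dB

A: overshoot 4 dB → output overshoot 0.2 dB → GR 3.8 dB.
B: overshoot 3 dB → output overshoot 0.5 dB → GR 2.5 dB.
Difference: 1.3 dB in favour of A.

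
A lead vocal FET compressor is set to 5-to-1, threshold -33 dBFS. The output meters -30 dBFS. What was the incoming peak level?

-18 dBFS

The compressed level sits -30 − (-33) = 3 dB over threshold.
Undo the ratio: input overshoot = 3 × 5 = 15 dB, giving input = -18 dBFS.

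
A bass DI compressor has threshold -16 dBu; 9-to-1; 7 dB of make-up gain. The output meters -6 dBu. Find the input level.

11 dBu

Stripping the +7 dB make-up gives -13 dBu at the gain stage.
That's 3 dB above the -16 dBu threshold.
Input overshoot = R × output overshoot = 27 dB → input = -16 + 27 = 11 dBu.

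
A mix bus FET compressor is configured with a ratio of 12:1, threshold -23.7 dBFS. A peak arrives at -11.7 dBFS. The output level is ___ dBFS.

-22.7 dBFS

-11.7 dBFS sits 12 dB over threshold.
The 12 dB excess becomes 1 dB after 12:1 reduction.
Output = -23.7 + 1 = -22.7 dBFS.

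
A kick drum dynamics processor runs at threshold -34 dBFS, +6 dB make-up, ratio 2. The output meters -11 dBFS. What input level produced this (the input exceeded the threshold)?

0 dBFS

Before make-up, the level was -11 − 6 = -17 dBFS.
Post-compression overshoot = -17 − (-34) = 17 dB.
Before 2:1 compression the overshoot was 17 × 2 = 34 dB, so input = -34 + 34 = 0 dBFS.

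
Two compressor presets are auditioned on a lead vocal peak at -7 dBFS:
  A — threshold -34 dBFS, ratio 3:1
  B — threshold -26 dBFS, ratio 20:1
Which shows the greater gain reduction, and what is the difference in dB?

A: GR = 27 − 27/3 = 18 dB.
B: GR = 19 − 19/20 = 18.05 dB.
Difference: 0.05 dB in favour of B.

B, by 0.05 dB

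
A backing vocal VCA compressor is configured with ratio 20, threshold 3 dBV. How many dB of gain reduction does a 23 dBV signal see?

23 dBV exceeds the threshold by 20 dB.
After 20:1 compression the overshoot becomes 20/20 = 1 dB.
So the signal is attenuated by 20 − 1 = 19 dB.

19 dB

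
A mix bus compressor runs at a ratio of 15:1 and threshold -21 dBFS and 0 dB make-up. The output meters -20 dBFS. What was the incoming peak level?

The compressed level sits -20 − (-21) = 1 dB over threshold.
Undo the ratio: input overshoot = 1 × 15 = 15 dB, giving input = -6 dBFS.

-6 dBFS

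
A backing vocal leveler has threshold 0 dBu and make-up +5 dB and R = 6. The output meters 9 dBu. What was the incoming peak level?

24 dBu

Remove make-up: 9 − 5 = 4 dBu.
Post-compression overshoot = 4 − 0 = 4 dB.
Before 6:1 compression the overshoot was 4 × 6 = 24 dB, so input = 0 + 24 = 24 dBu.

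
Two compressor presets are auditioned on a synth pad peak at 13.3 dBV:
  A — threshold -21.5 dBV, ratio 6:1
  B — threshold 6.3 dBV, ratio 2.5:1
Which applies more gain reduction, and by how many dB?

A: overshoot 34.8 dB → output overshoot 5.8 dB → GR 29 dB.
B: overshoot 7 dB → output overshoot 2.8 dB → GR 4.2 dB.
A reduces 24.8 dB more.

A, by 24.8 dB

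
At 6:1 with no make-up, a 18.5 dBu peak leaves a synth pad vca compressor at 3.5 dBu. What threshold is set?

0.5 dBu

Gain reduction = 18.5 − 3.5 = 15 dB; output overshoot = GR / (R − 1) = 15 / 5 = 3 dB.
Threshold = output − output overshoot = 3.5 − 3 = 0.5 dBu.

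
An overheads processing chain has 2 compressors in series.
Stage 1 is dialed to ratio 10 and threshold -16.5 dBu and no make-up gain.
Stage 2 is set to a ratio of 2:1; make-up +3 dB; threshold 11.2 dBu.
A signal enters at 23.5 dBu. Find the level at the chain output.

Stage 1: overshoot 40 dB → 40/10 = 4 dB → -12.5 dBu.
Stage 2: below threshold (-12.5 ≤ 11.2); passes unchanged; make-up brings it to -9.5 dBu.

-9.5 dBu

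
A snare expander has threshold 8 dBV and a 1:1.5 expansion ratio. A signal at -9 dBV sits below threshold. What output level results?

Below threshold, a 1:1.5 expander applies gain = (1.5−1)×(T − x) of attenuation.
(1.5−1) × 17 = 8.5 dB, so output = -9 − 8.5 = -17.5 dBV.

-17.5 dBV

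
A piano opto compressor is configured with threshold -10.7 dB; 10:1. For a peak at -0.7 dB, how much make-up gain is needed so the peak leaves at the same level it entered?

Overshoot 10 dB → 10/10 = 1 dB after compression, so the compressed level is -10.7 + 1 = -9.7 dB.
Make-up = target − compressed = -0.7 − (-9.7) = 9 dB.

9 dB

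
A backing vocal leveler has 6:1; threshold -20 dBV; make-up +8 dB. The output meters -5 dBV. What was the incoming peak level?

22 dBV

Stripping the +8 dB make-up gives -13 dBV at the gain stage.
That's 7 dB above the -20 dBV threshold.
Input overshoot = R × output overshoot = 42 dB → input = -20 + 42 = 22 dBV.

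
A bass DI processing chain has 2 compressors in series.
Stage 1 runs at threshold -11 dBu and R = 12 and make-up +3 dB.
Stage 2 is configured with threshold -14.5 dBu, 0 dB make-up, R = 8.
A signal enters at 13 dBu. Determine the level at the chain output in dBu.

Stage 1: 13 dBu is 24 dB over -11 dBu; at 12:1 that becomes 2 dB over, giving -9 dBu; +3 dB make-up → -6 dBu.
Stage 2: 8.5 dB above -14.5 dBu, reduced 8:1 to 1.0625 dB above → -13.4375 dBu.

-13.4375 dBu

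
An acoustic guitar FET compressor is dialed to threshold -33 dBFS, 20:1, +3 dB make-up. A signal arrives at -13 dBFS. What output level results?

-13 dBFS sits 20 dB over threshold.
The 20 dB excess becomes 1 dB after 20:1 reduction.
Output = -33 + 1 = -32 dBFS; make-up adds 3 dB, giving -29 dBFS.

-29 dBFS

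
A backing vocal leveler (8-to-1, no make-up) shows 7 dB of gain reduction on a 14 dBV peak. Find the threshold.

6 dBV

Let T be the threshold. Output overshoot = (input overshoot)/R, so 7 − T = (14 − T)/8.
8·(7 − T) = 14 − T → 7·T = 56 − 14 = 42.
T = 42/7 = 6 dBV.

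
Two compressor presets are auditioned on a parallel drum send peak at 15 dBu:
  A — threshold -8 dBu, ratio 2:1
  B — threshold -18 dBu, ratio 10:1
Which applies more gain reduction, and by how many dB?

A: GR = 23 − 23/2 = 11.5 dB.
B: GR = 33 − 33/10 = 29.7 dB.
Difference: 18.2 dB in favour of B.

B, by 18.2 dB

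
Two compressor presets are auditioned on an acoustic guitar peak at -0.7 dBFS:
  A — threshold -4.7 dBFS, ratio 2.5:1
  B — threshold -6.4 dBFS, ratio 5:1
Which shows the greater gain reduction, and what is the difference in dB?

A: GR = 4 − 4/2.5 = 2.4 dB.
B: GR = 5.7 − 5.7/5 = 4.56 dB.
Difference: 2.16 dB in favour of B.

B, by 2.16 dB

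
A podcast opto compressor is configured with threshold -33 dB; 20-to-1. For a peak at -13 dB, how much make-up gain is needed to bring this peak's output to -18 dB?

14 dB

The peak compresses to -33 + 20/20 = -32 dB.
To reach -18 dB requires -18 − (-32) = 14 dB of make-up.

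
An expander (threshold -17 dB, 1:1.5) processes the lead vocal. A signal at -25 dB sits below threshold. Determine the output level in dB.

-29 dB

Undershoot = (-17) − (-25) = 8 dB.
At 1:1.5, that expands to 12 dB under threshold.
Output = -17 − 12 = -29 dB.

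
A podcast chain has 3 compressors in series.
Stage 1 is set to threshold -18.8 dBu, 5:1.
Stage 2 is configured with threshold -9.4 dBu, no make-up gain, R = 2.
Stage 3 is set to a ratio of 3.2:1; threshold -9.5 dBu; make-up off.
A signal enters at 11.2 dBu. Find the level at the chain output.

-12.8 dBu

Stage 1: overshoot 30 dB → 30/5 = 6 dB → -12.8 dBu.
Stage 2: -12.8 dBu is at or below the -9.4 dBu threshold — no compression; output -12.8 dBu.
Stage 3: below threshold (-12.8 ≤ -9.5); passes unchanged; output -12.8 dBu.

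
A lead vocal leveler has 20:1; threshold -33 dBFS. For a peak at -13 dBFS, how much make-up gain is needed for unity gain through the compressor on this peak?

Without make-up, output = threshold + overshoot/20 = -33 + 1 = -32 dBFS.
Gap to target: 19 dB.

19 dB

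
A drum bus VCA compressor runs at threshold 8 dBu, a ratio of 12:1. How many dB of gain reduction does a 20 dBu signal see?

11 dB

The signal is 12 dB above threshold.
A 12:1 ratio leaves 1 dB of that excess.
So the signal is attenuated by 12 − 1 = 11 dB.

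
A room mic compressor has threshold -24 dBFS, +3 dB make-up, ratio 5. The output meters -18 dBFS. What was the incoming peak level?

Remove make-up: -18 − 3 = -21 dBFS.
Post-compression overshoot = -21 − (-24) = 3 dB.
Undo the ratio: input overshoot = 3 × 5 = 15 dB, giving input = -9 dBFS.

-9 dBFS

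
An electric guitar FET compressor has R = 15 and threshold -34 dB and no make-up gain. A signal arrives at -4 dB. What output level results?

-32 dB

Overshoot: -4 − (-34) = 30 dB.
The 30 dB excess becomes 2 dB after 15:1 reduction.
Output = -34 + 2 = -32 dB.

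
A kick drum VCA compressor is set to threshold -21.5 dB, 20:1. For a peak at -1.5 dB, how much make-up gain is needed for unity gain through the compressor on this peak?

19 dB

Overshoot 20 dB → 20/20 = 1 dB after compression, so the compressed level is -21.5 + 1 = -20.5 dB.
Make-up = target − compressed = -1.5 − (-20.5) = 19 dB.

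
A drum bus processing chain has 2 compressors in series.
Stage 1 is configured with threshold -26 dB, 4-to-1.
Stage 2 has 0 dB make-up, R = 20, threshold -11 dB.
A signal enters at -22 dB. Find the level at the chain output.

-25 dB

Stage 1: overshoot 4 dB → 4/4 = 1 dB → -25 dB.
Stage 2: below threshold (-25 ≤ -11); passes unchanged; output -25 dB.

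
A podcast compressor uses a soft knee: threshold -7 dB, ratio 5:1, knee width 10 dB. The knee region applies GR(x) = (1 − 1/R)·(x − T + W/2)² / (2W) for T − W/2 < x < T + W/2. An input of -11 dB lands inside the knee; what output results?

-11.04 dB

x − T + W/2 = -11 − (-7) + 5 = 1.
GR = (1 − 1/5) × 1² / 20 = 0.8 × 1 / 20 = 0.04 dB.
Output = -11 − 0.04 = -11.04 dB.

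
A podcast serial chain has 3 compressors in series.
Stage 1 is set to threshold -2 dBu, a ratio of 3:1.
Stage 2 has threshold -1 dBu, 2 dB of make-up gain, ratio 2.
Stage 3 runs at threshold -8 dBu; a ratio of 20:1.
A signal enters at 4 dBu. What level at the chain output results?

-7.525 dBu

Stage 1: overshoot 6 dB → 6/3 = 2 dB → 0 dBu.
Stage 2: overshoot 1 dB → 1/2 = 0.5 dB → -0.5 dBu; +2 dB make-up → 1.5 dBu.
Stage 3: overshoot 9.5 dB → 9.5/20 = 0.475 dB → -7.525 dBu.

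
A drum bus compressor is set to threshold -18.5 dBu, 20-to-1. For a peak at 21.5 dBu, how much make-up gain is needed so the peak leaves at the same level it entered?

38 dB

Without make-up, output = threshold + overshoot/20 = -18.5 + 2 = -16.5 dBu.
Gap to target: 38 dB.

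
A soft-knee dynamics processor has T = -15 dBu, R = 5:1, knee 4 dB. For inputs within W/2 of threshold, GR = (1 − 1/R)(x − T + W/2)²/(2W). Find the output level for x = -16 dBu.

-16.1 dBu

x − T + W/2 = -16 − (-15) + 2 = 1.
GR = (1 − 1/5) × 1² / 8 = 0.8 × 1 / 8 = 0.1 dB.
Output = -16 − 0.1 = -16.1 dBu.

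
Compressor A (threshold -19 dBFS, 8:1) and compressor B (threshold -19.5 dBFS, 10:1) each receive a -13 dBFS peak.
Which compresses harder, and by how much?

A: overshoot 6 dB → output overshoot 0.75 dB → GR 5.25 dB.
B: overshoot 6.5 dB → output overshoot 0.65 dB → GR 5.85 dB.
B reduces 0.6 dB more.

B, by 0.6 dB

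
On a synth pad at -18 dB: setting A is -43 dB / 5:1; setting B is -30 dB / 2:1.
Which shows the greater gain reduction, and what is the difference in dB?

A: 25 dB over, compressed to 5 dB over, so 20 dB of GR.
B: 12 dB over, compressed to 6 dB over, so 6 dB of GR.
A reduces 14 dB more.

A, by 14 dB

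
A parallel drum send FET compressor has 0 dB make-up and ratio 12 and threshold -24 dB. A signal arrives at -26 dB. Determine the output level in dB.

-26 dB

-26 dB is 2 dB below the -24 dB threshold, so no gain reduction is applied.
Output = input = -26 dB.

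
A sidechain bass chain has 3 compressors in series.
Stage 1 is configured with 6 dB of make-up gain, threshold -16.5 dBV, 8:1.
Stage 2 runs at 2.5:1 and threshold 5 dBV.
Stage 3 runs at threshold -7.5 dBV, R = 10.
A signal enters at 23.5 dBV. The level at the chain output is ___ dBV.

Stage 1: 23.5 dBV is 40 dB over -16.5 dBV; at 8:1 that becomes 5 dB over, giving -11.5 dBV; +6 dB make-up → -5.5 dBV.
Stage 2: -5.5 dBV ≤ 5 dBV, so stage 2 doesn't engage; output -5.5 dBV.
Stage 3: 2 dB above -7.5 dBV, reduced 10:1 to 0.2 dB above → -7.3 dBV.

-7.3 dBV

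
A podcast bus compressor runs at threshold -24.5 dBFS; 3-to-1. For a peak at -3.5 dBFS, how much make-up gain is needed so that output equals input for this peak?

Overshoot 21 dB → 21/3 = 7 dB after compression, so the compressed level is -24.5 + 7 = -17.5 dBFS.
Make-up = target − compressed = -3.5 − (-17.5) = 14 dB.

14 dB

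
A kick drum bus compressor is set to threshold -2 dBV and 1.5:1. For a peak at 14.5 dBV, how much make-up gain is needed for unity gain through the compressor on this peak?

The peak compresses to -2 + 16.5/1.5 = 9 dBV.
To reach 14.5 dBV requires 14.5 − 9 = 5.5 dB of make-up.

5.5 dB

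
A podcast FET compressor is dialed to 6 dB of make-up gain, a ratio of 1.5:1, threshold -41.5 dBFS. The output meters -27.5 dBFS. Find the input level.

Remove make-up: -27.5 − 6 = -33.5 dBFS.
That's 8 dB above the -41.5 dBFS threshold.
Undo the ratio: input overshoot = 8 × 1.5 = 12 dB, giving input = -29.5 dBFS.

-29.5 dBFS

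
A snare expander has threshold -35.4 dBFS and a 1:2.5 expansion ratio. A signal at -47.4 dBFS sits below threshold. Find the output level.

Below threshold, a 1:2.5 expander applies gain = (2.5−1)×(T − x) of attenuation.
(2.5−1) × 12 = 18 dB, so output = -47.4 − 18 = -65.4 dBFS.

-65.4 dBFS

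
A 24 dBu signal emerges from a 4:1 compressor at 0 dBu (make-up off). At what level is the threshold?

-8 dBu

Let T be the threshold. Output overshoot = (input overshoot)/R, so 0 − T = (24 − T)/4.
4·(0 − T) = 24 − T → 3·T = 0 − 24 = -24.
T = -24/3 = -8 dBu.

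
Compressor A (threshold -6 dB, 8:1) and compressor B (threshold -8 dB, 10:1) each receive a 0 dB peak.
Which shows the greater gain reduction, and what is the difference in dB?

A: 6 dB over, compressed to 0.75 dB over, so 5.25 dB of GR.
B: 8 dB over, compressed to 0.8 dB over, so 7.2 dB of GR.
B applies 1.95 dB more gain reduction.

B, by 1.95 dB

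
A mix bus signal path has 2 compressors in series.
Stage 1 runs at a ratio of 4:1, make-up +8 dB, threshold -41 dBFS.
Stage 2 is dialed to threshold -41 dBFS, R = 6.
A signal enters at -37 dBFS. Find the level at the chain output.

Stage 1: 4 dB above -41 dBFS, reduced 4:1 to 1 dB above → -40 dBFS; +8 dB make-up → -32 dBFS.
Stage 2: overshoot 9 dB → 9/6 = 1.5 dB → -39.5 dBFS.

-39.5 dBFS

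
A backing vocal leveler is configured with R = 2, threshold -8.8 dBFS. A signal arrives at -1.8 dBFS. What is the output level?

Overshoot: -1.8 − (-8.8) = 7 dB.
At 2:1 the overshoot is divided by 2, leaving 3.5 dB above threshold.
So the level is -8.8 + 3.5 = -5.3 dBFS.

-5.3 dBFS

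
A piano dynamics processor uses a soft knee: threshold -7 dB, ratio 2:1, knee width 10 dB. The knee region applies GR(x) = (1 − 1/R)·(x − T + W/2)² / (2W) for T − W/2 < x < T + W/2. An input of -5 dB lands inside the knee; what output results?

x − T + W/2 = -5 − (-7) + 5 = 7.
GR = (1 − 1/2) × 7² / 20 = 0.5 × 49 / 20 = 1.225 dB.
Output = -5 − 1.225 = -6.225 dB.

-6.225 dB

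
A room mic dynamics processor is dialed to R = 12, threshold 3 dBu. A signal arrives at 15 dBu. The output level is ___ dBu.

4 dBu

The input is 12 dB above the 3 dBu threshold.
At 12:1 the overshoot is divided by 12, leaving 1 dB above threshold.
So the level is 3 + 1 = 4 dBu.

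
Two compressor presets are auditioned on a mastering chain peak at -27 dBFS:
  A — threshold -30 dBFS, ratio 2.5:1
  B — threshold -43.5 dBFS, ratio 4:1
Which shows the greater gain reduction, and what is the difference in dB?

B, by 10.575 dB

A: 3 dB over, compressed to 1.2 dB over, so 1.8 dB of GR.
B: 16.5 dB over, compressed to 4.125 dB over, so 12.375 dB of GR.
Difference: 10.575 dB in favour of B.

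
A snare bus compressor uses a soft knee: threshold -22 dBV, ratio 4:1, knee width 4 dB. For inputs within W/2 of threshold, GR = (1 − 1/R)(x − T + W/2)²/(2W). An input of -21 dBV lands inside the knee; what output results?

x − T + W/2 = -21 − (-22) + 2 = 3.
GR = (1 − 1/4) × 3² / 8 = 0.75 × 9 / 8 = 0.84375 dB.
Output = -21 − 0.84375 = -21.84375 dBV.

-21.84375 dBV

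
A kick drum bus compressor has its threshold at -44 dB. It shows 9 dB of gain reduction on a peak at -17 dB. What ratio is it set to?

1.5:1

Input overshoot = -17 − (-44) = 27 dB.
Output overshoot = 27 − 9 = 18 dB.
Ratio = input overshoot / output overshoot = 27 / 18 = 1.5.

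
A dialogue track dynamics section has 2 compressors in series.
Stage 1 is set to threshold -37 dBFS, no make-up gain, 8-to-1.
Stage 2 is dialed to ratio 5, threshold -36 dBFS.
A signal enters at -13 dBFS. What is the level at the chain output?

Stage 1: overshoot 24 dB → 24/8 = 3 dB → -34 dBFS.
Stage 2: overshoot 2 dB → 2/5 = 0.4 dB → -35.6 dBFS.

-35.6 dBFS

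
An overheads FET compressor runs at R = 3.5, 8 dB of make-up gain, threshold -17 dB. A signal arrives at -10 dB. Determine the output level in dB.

-7 dB

The input is 7 dB above the -17 dB threshold.
The 7 dB excess becomes 2 dB after 3.5:1 reduction.
So the level is -17 + 2 = -15 dB; make-up adds 8 dB, giving -7 dB.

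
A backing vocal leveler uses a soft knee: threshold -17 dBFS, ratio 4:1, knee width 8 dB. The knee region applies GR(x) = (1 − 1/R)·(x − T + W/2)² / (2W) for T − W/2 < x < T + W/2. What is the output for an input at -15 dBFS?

-16.6875 dBFS

x − T + W/2 = -15 − (-17) + 4 = 6.
GR = (1 − 1/4) × 6² / 16 = 0.75 × 36 / 16 = 1.6875 dB.
Output = -15 − 1.6875 = -16.6875 dBFS.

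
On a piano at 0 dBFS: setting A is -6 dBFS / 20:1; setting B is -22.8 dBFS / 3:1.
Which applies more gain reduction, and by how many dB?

A: overshoot 6 dB → output overshoot 0.3 dB → GR 5.7 dB.
B: overshoot 22.8 dB → output overshoot 7.6 dB → GR 15.2 dB.
Difference: 9.5 dB in favour of B.

B, by 9.5 dB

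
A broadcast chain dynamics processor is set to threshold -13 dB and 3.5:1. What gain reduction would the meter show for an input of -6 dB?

Overshoot = -6 − (-13) = 7 dB.
After 3.5:1 compression the overshoot becomes 7/3.5 = 2 dB.
Gain reduction = 7 − 2 = 5 dB.

5 dB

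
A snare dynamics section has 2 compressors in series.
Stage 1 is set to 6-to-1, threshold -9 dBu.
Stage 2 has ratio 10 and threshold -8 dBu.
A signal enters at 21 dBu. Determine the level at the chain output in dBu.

Stage 1: 30 dB above -9 dBu, reduced 6:1 to 5 dB above → -4 dBu.
Stage 2: overshoot 4 dB → 4/10 = 0.4 dB → -7.6 dBu.

-7.6 dBu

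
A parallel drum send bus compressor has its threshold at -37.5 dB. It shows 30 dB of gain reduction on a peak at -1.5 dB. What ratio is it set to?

6:1

Input overshoot = -1.5 − (-37.5) = 36 dB.
Output overshoot = 36 − 30 = 6 dB.
Ratio = input overshoot / output overshoot = 36 / 6 = 6.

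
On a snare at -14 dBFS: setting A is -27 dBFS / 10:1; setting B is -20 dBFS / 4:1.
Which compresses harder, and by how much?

A: GR = 13 − 13/10 = 11.7 dB.
B: GR = 6 − 6/4 = 4.5 dB.
A applies 7.2 dB more gain reduction.

A, by 7.2 dB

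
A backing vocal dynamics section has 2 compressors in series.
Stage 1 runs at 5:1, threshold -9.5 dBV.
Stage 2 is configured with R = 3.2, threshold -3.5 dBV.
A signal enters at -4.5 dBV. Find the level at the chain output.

Stage 1: overshoot 5 dB → 5/5 = 1 dB → -8.5 dBV.
Stage 2: below threshold (-8.5 ≤ -3.5); passes unchanged; output -8.5 dBV.

-8.5 dBV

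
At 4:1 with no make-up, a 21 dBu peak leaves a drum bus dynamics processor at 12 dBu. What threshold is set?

Gain reduction = 21 − 12 = 9 dB; output overshoot = GR / (R − 1) = 9 / 3 = 3 dB.
Threshold = output − output overshoot = 12 − 3 = 9 dBu.

9 dBu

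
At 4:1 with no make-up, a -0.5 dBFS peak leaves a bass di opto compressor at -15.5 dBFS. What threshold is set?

-20.5 dBFS

Input is 20 dB above T (since output overshoot × R = input overshoot: (-15.5 − T)·4 = -0.5 − T gives T = -20.5 dBFS).
Check: -20.5 + (-0.5 − (-20.5))/4 = -20.5 + 5 = -15.5 dBFS. ✓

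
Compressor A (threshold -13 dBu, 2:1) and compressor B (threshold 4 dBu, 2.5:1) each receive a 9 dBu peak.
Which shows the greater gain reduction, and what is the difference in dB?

A, by 8 dB

A: overshoot 22 dB → output overshoot 11 dB → GR 11 dB.
B: overshoot 5 dB → output overshoot 2 dB → GR 3 dB.
A reduces 8 dB more.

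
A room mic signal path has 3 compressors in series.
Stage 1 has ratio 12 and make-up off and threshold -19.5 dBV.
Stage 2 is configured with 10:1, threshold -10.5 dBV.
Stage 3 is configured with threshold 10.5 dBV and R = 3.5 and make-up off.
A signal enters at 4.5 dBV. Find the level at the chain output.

Stage 1: 24 dB above -19.5 dBV, reduced 12:1 to 2 dB above → -17.5 dBV.
Stage 2: -17.5 dBV ≤ -10.5 dBV, so stage 2 doesn't engage; output -17.5 dBV.
Stage 3: below threshold (-17.5 ≤ 10.5); passes unchanged; output -17.5 dBV.

-17.5 dBV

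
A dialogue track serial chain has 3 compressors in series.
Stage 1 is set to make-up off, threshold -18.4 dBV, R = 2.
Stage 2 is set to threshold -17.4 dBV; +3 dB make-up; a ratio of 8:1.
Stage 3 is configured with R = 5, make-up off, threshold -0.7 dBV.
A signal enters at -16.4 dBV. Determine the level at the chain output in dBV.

-14.4 dBV

Stage 1: overshoot 2 dB → 2/2 = 1 dB → -17.4 dBV.
Stage 2: below threshold (-17.4 ≤ -17.4); passes unchanged; make-up brings it to -14.4 dBV.
Stage 3: -14.4 dBV is at or below the -0.7 dBV threshold — no compression; output -14.4 dBV.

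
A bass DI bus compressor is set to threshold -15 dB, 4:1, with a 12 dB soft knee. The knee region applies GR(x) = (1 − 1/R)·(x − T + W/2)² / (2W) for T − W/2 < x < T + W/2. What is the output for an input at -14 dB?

x − T + W/2 = -14 − (-15) + 6 = 7.
GR = (1 − 1/4) × 7² / 24 = 0.75 × 49 / 24 = 1.53125 dB.
Output = -14 − 1.53125 = -15.53125 dB.

-15.53125 dB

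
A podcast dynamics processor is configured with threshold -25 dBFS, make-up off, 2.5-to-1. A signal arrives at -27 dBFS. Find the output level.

-27 dBFS

-27 dBFS is 2 dB below the -25 dBFS threshold, so no gain reduction is applied.
Output = input = -27 dBFS.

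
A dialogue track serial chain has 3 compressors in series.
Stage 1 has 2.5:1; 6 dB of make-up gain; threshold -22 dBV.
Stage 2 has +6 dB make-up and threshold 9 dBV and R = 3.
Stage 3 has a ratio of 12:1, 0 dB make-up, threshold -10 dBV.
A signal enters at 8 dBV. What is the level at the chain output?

Stage 1: 30 dB above -22 dBV, reduced 2.5:1 to 12 dB above → -10 dBV; +6 dB make-up → -4 dBV.
Stage 2: below threshold (-4 ≤ 9); passes unchanged; make-up brings it to 2 dBV.
Stage 3: 12 dB above -10 dBV, reduced 12:1 to 1 dB above → -9 dBV.

-9 dBV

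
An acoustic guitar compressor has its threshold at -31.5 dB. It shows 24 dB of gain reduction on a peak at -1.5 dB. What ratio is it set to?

5:1

Input overshoot = -1.5 − (-31.5) = 30 dB.
Output overshoot = 30 − 24 = 6 dB.
Ratio = input overshoot / output overshoot = 30 / 6 = 5.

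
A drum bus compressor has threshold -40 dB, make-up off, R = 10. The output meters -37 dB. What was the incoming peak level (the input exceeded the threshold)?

-10 dB

That's 3 dB above the -40 dB threshold.
Before 10:1 compression the overshoot was 3 × 10 = 30 dB, so input = -40 + 30 = -10 dB.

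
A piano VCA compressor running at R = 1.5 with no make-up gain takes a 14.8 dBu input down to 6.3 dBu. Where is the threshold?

Let T be the threshold. Output overshoot = (input overshoot)/R, so 6.3 − T = (14.8 − T)/1.5.
1.5·(6.3 − T) = 14.8 − T → 0.5·T = 9.45 − 14.8 = -5.35.
T = -5.35/0.5 = -10.7 dBu.

-10.7 dBu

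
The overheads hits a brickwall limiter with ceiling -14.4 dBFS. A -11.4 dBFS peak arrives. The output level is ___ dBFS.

-14.4 dBFS

A brickwall limiter is an ∞:1 compressor: any input above the ceiling is clamped to -14.4 dBFS.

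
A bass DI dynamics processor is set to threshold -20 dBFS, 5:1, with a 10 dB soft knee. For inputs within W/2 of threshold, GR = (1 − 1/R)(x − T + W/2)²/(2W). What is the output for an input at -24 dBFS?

-24.04 dBFS

x − T + W/2 = -24 − (-20) + 5 = 1.
GR = (1 − 1/5) × 1² / 20 = 0.8 × 1 / 20 = 0.04 dB.
Output = -24 − 0.04 = -24.04 dBFS.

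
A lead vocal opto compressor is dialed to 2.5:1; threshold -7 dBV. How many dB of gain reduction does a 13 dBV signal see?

12 dB

Overshoot = 13 − (-7) = 20 dB.
A 2.5:1 ratio leaves 8 dB of that excess.
Gain reduction = 20 − 8 = 12 dB.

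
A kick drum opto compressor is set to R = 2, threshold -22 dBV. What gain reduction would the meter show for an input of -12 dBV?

Overshoot = -12 − (-22) = 10 dB.
A 2:1 ratio leaves 5 dB of that excess.
Gain reduction = 10 − 5 = 5 dB.

5 dB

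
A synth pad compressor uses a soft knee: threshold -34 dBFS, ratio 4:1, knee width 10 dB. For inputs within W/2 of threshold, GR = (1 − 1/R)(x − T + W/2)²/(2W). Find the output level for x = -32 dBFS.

-33.8375 dBFS

x − T + W/2 = -32 − (-34) + 5 = 7.
GR = (1 − 1/4) × 7² / 20 = 0.75 × 49 / 20 = 1.8375 dB.
Output = -32 − 1.8375 = -33.8375 dBFS.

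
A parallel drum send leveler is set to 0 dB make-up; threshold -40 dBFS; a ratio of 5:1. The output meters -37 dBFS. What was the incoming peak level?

-25 dBFS

The compressed level sits -37 − (-40) = 3 dB over threshold.
Undo the ratio: input overshoot = 3 × 5 = 15 dB, giving input = -25 dBFS.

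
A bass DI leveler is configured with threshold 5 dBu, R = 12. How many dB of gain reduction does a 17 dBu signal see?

The signal is 12 dB above threshold.
At 12:1, output sits 12/12 = 1 dB above threshold.
So the signal is attenuated by 12 − 1 = 11 dB.

11 dB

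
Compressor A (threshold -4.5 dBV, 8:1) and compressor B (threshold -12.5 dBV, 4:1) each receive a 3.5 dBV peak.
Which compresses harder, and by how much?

A: 8 dB over, compressed to 1 dB over, so 7 dB of GR.
B: 16 dB over, compressed to 4 dB over, so 12 dB of GR.
B applies 5 dB more gain reduction.

B, by 5 dB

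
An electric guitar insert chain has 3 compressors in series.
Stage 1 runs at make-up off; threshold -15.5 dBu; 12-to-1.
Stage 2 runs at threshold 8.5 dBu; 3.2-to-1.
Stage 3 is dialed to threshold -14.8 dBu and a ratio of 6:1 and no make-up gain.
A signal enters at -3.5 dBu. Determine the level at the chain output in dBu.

-14.75 dBu

Stage 1: 12 dB above -15.5 dBu, reduced 12:1 to 1 dB above → -14.5 dBu.
Stage 2: -14.5 dBu ≤ 8.5 dBu, so stage 2 doesn't engage; output -14.5 dBu.
Stage 3: -14.5 dBu is 0.3 dB over -14.8 dBu; at 6:1 that becomes 0.05 dB over, giving -14.75 dBu.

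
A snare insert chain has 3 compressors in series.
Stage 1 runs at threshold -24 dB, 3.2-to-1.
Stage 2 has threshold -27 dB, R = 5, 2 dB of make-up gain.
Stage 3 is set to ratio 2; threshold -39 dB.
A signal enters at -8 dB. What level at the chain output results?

Stage 1: overshoot 16 dB → 16/3.2 = 5 dB → -19 dB.
Stage 2: -19 dB is 8 dB over -27 dB; at 5:1 that becomes 1.6 dB over, giving -25.4 dB; +2 dB make-up → -23.4 dB.
Stage 3: 15.6 dB above -39 dB, reduced 2:1 to 7.8 dB above → -31.2 dB.

-31.2 dB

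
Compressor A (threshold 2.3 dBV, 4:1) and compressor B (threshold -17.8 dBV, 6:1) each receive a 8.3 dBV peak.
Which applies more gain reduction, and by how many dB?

B, by 17.25 dB

A: overshoot 6 dB → output overshoot 1.5 dB → GR 4.5 dB.
B: overshoot 26.1 dB → output overshoot 4.35 dB → GR 21.75 dB.
B applies 17.25 dB more gain reduction.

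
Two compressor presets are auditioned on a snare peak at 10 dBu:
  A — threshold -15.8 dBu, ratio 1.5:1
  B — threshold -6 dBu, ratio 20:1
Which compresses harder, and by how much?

B, by 6.6 dB

A: overshoot 25.8 dB → output overshoot 17.2 dB → GR 8.6 dB.
B: overshoot 16 dB → output overshoot 0.8 dB → GR 15.2 dB.
B reduces 6.6 dB more.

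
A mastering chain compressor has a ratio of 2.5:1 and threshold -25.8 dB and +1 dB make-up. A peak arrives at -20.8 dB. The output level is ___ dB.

-20.8 dB sits 5 dB over threshold.
The 5 dB excess becomes 2 dB after 2.5:1 reduction.
Output = -25.8 + 2 = -23.8 dB; make-up adds 1 dB, giving -22.8 dB.

-22.8 dB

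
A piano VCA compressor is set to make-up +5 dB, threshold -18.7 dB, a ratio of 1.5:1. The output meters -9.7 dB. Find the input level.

Before make-up, the level was -9.7 − 5 = -14.7 dB.
That's 4 dB above the -18.7 dB threshold.
Input overshoot = R × output overshoot = 6 dB → input = -18.7 + 6 = -12.7 dB.

-12.7 dB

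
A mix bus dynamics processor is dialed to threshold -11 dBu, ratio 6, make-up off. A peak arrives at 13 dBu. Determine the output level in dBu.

-7 dBu

Overshoot: 13 − (-11) = 24 dB.
The 24 dB excess becomes 4 dB after 6:1 reduction.
So the level is -11 + 4 = -7 dBu.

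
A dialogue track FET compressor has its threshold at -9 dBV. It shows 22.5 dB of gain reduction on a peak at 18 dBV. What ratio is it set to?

6:1

Input overshoot = 18 − (-9) = 27 dB.
Output overshoot = 27 − 22.5 = 4.5 dB.
Ratio = input overshoot / output overshoot = 27 / 4.5 = 6.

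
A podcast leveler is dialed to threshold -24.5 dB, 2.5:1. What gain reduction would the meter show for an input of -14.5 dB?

6 dB

-14.5 dB exceeds the threshold by 10 dB.
A 2.5:1 ratio leaves 4 dB of that excess.
Gain reduction = 10 − 4 = 6 dB.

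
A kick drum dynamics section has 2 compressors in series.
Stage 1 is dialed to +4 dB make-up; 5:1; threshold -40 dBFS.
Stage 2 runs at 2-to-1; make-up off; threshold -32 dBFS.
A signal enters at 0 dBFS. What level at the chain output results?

Stage 1: 40 dB above -40 dBFS, reduced 5:1 to 8 dB above → -32 dBFS; +4 dB make-up → -28 dBFS.
Stage 2: -28 dBFS is 4 dB over -32 dBFS; at 2:1 that becomes 2 dB over, giving -30 dBFS.

-30 dBFS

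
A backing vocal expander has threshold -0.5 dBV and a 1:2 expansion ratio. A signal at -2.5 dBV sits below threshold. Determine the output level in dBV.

-4.5 dBV

Undershoot = (-0.5) − (-2.5) = 2 dB.
At 1:2, that expands to 4 dB under threshold.
Output = -0.5 − 4 = -4.5 dBV.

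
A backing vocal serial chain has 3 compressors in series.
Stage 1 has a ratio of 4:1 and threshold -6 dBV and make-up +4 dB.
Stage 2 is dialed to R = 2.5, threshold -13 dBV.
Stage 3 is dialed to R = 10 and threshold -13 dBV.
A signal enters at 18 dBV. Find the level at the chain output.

-12.32 dBV

Stage 1: 24 dB above -6 dBV, reduced 4:1 to 6 dB above → 0 dBV; +4 dB make-up → 4 dBV.
Stage 2: overshoot 17 dB → 17/2.5 = 6.8 dB → -6.2 dBV.
Stage 3: 6.8 dB above -13 dBV, reduced 10:1 to 0.68 dB above → -12.32 dBV.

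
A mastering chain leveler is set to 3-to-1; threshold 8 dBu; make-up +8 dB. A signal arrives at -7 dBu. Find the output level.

1 dBu

-7 dBu is 15 dB below the 8 dBu threshold, so no gain reduction is applied.
Make-up gain adds 8 dB: -7 + 8 = 1 dBu.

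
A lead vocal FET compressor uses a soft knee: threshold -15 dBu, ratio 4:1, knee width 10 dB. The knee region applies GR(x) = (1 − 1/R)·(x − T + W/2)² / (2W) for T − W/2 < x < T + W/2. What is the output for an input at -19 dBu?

-19.0375 dBu

x − T + W/2 = -19 − (-15) + 5 = 1.
GR = (1 − 1/4) × 1² / 20 = 0.75 × 1 / 20 = 0.0375 dB.
Output = -19 − 0.0375 = -19.0375 dBu.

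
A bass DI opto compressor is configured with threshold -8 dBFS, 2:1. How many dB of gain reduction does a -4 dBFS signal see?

2 dB

Overshoot = -4 − (-8) = 4 dB.
At 2:1, output sits 4/2 = 2 dB above threshold.
Gain reduction = 4 − 2 = 2 dB.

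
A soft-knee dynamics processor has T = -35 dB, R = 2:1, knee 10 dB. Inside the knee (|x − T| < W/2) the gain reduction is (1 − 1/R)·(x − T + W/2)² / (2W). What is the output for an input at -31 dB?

x − T + W/2 = -31 − (-35) + 5 = 9.
GR = (1 − 1/2) × 9² / 20 = 0.5 × 81 / 20 = 2.025 dB.
Output = -31 − 2.025 = -33.025 dB.

-33.025 dB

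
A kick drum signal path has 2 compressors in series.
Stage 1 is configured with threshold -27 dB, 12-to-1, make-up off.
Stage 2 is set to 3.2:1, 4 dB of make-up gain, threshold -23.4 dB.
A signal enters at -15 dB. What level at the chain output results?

Stage 1: overshoot 12 dB → 12/12 = 1 dB → -26 dB.
Stage 2: -26 dB ≤ -23.4 dB, so stage 2 doesn't engage; make-up brings it to -22 dB.

-22 dB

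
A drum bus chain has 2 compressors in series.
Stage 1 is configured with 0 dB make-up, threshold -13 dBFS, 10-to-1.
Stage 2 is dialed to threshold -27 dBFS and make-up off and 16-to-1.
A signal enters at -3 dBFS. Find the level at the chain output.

-26.0625 dBFS

Stage 1: overshoot 10 dB → 10/10 = 1 dB → -12 dBFS.
Stage 2: -12 dBFS is 15 dB over -27 dBFS; at 16:1 that becomes 0.9375 dB over, giving -26.0625 dBFS.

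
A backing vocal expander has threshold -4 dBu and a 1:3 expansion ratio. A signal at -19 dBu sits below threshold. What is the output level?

-49 dBu

Below threshold, a 1:3 expander applies gain = (3−1)×(T − x) of attenuation.
(3−1) × 15 = 30 dB, so output = -19 − 30 = -49 dBu.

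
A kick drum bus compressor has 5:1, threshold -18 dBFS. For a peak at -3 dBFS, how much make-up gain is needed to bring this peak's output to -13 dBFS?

2 dB

The peak compresses to -18 + 15/5 = -15 dBFS.
To reach -13 dBFS requires -13 − (-15) = 2 dB of make-up.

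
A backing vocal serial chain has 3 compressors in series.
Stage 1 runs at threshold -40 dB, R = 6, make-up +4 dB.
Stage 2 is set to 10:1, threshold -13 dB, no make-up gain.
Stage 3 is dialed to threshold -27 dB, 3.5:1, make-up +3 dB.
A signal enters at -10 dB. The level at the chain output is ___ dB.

Stage 1: overshoot 30 dB → 30/6 = 5 dB → -35 dB; +4 dB make-up → -31 dB.
Stage 2: -31 dB ≤ -13 dB, so stage 2 doesn't engage; output -31 dB.
Stage 3: below threshold (-31 ≤ -27); passes unchanged; make-up brings it to -28 dB.

-28 dB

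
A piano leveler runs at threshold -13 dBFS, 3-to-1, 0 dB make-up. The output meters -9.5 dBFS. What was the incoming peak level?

That's 3.5 dB above the -13 dBFS threshold.
Input overshoot = R × output overshoot = 10.5 dB → input = -13 + 10.5 = -2.5 dBFS.

-2.5 dBFS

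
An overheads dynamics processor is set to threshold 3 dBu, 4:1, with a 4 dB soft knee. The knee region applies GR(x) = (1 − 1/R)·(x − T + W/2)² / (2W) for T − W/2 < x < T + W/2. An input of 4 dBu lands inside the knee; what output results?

x − T + W/2 = 4 − 3 + 2 = 3.
GR = (1 − 1/4) × 3² / 8 = 0.75 × 9 / 8 = 0.84375 dB.
Output = 4 − 0.84375 = 3.15625 dBu.

3.15625 dBu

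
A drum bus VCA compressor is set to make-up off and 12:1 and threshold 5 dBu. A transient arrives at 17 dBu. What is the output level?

Overshoot: 17 − 5 = 12 dB.
At 12:1 the overshoot is divided by 12, leaving 1 dB above threshold.
So the level is 5 + 1 = 6 dBu.

6 dBu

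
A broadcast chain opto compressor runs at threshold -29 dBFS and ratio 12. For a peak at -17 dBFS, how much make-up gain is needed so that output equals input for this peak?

11 dB

The peak compresses to -29 + 12/12 = -28 dBFS.
To reach -17 dBFS requires -17 − (-28) = 11 dB of make-up.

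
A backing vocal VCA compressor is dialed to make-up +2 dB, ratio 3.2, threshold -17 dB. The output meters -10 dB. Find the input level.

Remove make-up: -10 − 2 = -12 dB.
The compressed level sits -12 − (-17) = 5 dB over threshold.
Input overshoot = R × output overshoot = 16 dB → input = -17 + 16 = -1 dB.

-1 dB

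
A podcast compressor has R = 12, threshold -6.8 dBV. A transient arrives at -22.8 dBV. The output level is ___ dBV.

-22.8 dBV

-22.8 dBV is 16 dB below the -6.8 dBV threshold, so no gain reduction is applied.
Output = input = -22.8 dBV.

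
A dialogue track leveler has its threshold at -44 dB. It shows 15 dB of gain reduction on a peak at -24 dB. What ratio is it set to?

4:1

Input overshoot = -24 − (-44) = 20 dB.
Output overshoot = 20 − 15 = 5 dB.
Ratio = input overshoot / output overshoot = 20 / 5 = 4.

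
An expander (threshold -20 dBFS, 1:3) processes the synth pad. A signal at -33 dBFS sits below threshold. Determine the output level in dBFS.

Undershoot = (-20) − (-33) = 13 dB.
At 1:3, that expands to 39 dB under threshold.
Output = -20 − 39 = -59 dBFS.

-59 dBFS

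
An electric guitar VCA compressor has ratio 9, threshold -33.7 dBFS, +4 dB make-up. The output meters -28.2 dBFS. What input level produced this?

-20.2 dBFS

Before make-up, the level was -28.2 − 4 = -32.2 dBFS.
That's 1.5 dB above the -33.7 dBFS threshold.
Input overshoot = R × output overshoot = 13.5 dB → input = -33.7 + 13.5 = -20.2 dBFS.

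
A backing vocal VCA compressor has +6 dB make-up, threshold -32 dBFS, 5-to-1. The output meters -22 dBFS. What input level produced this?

-12 dBFS

Before make-up, the level was -22 − 6 = -28 dBFS.
That's 4 dB above the -32 dBFS threshold.
Before 5:1 compression the overshoot was 4 × 5 = 20 dB, so input = -32 + 20 = -12 dBFS.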